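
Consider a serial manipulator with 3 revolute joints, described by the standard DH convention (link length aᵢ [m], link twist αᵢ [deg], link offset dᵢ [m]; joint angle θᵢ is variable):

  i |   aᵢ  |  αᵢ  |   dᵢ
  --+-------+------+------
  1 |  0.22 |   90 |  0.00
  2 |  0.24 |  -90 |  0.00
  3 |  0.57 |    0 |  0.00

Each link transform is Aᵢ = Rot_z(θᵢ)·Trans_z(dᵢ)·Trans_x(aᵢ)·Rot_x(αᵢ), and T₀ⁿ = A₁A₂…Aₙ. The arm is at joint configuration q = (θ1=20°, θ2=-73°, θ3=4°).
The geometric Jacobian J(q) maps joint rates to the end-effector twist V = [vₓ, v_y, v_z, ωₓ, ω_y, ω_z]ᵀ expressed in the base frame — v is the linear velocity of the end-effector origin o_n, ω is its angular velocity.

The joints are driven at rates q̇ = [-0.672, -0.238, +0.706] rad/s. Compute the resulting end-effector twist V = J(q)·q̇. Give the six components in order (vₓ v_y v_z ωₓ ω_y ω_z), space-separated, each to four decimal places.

o_n = [0.4153, 0.1935, -0.7733]
J₁: ẑ×o_n = [-0.1935, 0.4153, 0.0000], ω = ẑ
J2: z=[0.3420, -0.9397, 0.0000] o=[0.2067, 0.0752, 0.0000] → [0.7266, 0.2645, 0.2364, 0.3420, -0.9397, 0.0000]
J3: z=[0.8986, 0.3271, 0.2924] o=[0.2727, 0.0992, -0.2295] → [-0.2054, 0.5303, 0.0380, 0.8986, 0.3271, 0.2924]
V = J·q̇ = [-0.1879, 0.0324, -0.0294, 0.5530, 0.4546, -0.4656]

-0.1879 0.0324 -0.0294 0.5530 0.4546 -0.4656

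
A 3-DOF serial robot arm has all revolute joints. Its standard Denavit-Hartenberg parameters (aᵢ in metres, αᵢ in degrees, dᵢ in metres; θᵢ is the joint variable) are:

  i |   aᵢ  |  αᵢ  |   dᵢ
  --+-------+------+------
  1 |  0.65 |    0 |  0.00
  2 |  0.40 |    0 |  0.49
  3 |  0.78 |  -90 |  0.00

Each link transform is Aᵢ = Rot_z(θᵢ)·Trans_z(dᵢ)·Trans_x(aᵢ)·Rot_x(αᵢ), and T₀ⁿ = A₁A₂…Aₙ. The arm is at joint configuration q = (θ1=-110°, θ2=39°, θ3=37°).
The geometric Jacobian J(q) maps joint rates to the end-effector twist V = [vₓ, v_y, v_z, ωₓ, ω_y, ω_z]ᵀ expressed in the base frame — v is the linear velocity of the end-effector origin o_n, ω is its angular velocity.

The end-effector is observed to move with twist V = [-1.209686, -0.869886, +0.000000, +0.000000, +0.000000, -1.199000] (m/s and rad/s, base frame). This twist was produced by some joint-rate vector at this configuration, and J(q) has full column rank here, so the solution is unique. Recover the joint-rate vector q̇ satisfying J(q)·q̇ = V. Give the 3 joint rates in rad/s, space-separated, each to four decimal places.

o_n = [0.5546, -1.4252, 0.4900]
J₁: ẑ×o_n = [1.4252, 0.5546, -0.0000], ω = ẑ
J2: z=[0.0000, 0.0000, 1.0000] o=[-0.2223, -0.6108, 0.0000] → [0.8144, 0.7769, -0.0000, 0.0000, 0.0000, 1.0000]
J3: z=[0.0000, 0.0000, 1.0000] o=[-0.0921, -0.9890, 0.4900] → [0.4362, 0.6466, -0.0000, 0.0000, 0.0000, 1.0000]
q̇ = J⁺·V = [-0.3280, -0.9580, 0.0870]

-0.3280 -0.9580 0.0870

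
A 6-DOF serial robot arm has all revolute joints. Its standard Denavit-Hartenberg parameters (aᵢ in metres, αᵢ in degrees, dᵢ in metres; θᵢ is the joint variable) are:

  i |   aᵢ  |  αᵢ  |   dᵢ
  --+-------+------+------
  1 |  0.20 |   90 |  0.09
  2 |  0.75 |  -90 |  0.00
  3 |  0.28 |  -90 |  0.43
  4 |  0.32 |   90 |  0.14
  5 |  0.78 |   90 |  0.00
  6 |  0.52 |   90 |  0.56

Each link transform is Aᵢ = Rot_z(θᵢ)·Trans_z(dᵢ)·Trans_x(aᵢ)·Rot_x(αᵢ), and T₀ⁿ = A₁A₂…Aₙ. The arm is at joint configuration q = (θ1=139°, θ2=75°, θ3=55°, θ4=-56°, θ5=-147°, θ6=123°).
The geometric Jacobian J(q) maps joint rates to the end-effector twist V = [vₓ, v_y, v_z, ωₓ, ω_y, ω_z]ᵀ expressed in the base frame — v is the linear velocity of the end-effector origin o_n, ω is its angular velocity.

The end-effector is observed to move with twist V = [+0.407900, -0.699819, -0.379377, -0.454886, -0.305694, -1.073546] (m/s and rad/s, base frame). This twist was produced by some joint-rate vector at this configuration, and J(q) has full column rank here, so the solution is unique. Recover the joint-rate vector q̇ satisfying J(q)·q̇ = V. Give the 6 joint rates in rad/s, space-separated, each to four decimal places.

o_n = [0.0766, 0.0080, 0.4648]
J₁: ẑ×o_n = [-0.0080, 0.0766, 0.0000], ω = ẑ
J2: z=[0.6561, 0.7547, 0.0000] o=[-0.1509, 0.1312, 0.0900] → [0.2828, -0.2459, -0.2525, 0.6561, 0.7547, 0.0000]
J3: z=[0.7290, -0.6337, 0.2588] o=[-0.2974, 0.2586, 0.8144] → [0.2864, 0.3517, 0.0544, 0.7290, -0.6337, 0.2588]
J4: z=[-0.2163, -0.5720, -0.7912] o=[-0.1658, -0.1598, 1.0809] → [0.4852, -0.3250, 0.1023, -0.2163, -0.5720, -0.7912]
J5: z=[0.9461, 0.0774, -0.3146] o=[-0.1189, -0.5012, 1.1379] → [0.1081, 0.5753, 0.4666, 0.9461, 0.0774, -0.3146]
J6: z=[-0.3128, -0.0349, -0.9492] o=[-0.1848, 0.2760, 1.1310] → [-0.2311, -0.4565, 0.0930, -0.3128, -0.0349, -0.9492]
q̇ = J⁺·V = [-0.9380, 0.3470, 0.2360, 0.6290, -0.7790, -0.0590]

-0.9380 0.3470 0.2360 0.6290 -0.7790 -0.0590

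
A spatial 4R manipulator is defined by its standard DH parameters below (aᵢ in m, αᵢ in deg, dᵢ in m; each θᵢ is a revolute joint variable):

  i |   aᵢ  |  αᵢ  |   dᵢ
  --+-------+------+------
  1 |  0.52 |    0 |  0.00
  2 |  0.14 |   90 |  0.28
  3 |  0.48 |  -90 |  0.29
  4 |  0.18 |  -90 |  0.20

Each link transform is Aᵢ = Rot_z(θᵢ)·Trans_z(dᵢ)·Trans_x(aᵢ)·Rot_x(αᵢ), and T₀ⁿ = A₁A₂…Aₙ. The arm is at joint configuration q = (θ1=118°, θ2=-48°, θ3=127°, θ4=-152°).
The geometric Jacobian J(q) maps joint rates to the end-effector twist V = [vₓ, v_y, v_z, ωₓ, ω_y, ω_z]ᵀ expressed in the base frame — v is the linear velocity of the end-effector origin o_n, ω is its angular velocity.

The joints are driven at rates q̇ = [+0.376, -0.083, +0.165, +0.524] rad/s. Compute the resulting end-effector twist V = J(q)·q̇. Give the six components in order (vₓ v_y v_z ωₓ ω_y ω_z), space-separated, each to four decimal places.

o_n = [0.0350, 0.1309, 0.4161]
J₁: ẑ×o_n = [-0.1309, 0.0350, 0.0000], ω = ẑ
J2: z=[0.0000, 0.0000, 1.0000] o=[-0.2441, 0.4591, 0.0000] → [0.3282, 0.2791, -0.0000, 0.0000, 0.0000, 1.0000]
J3: z=[0.9397, -0.3420, 0.0000] o=[-0.1962, 0.5907, 0.2800] → [-0.0465, -0.1278, -0.3530, 0.9397, -0.3420, 0.0000]
J4: z=[-0.2731, -0.7505, -0.6018] o=[-0.0225, 0.2201, 0.6633] → [0.1320, -0.1021, 0.0675, -0.2731, -0.7505, -0.6018]
V = J·q̇ = [-0.0150, -0.0846, -0.0229, 0.0119, -0.4497, -0.0224]

-0.0150 -0.0846 -0.0229 0.0119 -0.4497 -0.0224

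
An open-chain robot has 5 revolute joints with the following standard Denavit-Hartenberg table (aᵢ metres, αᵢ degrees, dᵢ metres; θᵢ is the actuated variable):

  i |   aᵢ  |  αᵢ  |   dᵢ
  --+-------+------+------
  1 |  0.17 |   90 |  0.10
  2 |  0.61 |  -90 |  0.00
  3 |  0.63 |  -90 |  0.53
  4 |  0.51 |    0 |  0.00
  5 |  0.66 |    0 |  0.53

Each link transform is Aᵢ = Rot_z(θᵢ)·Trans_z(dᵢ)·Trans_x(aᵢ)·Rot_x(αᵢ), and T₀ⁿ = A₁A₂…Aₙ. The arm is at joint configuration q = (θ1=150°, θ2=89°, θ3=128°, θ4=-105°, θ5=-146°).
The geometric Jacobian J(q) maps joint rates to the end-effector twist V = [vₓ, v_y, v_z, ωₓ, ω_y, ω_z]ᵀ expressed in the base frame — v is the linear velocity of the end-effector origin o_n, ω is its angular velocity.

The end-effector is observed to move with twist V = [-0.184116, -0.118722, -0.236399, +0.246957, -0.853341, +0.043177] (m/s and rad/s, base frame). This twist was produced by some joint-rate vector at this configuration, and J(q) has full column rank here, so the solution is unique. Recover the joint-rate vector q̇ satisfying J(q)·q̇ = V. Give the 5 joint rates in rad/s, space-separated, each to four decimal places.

-0.6190 -0.1070 0.6520 0.0860 -0.9120

o_n = [0.2492, -0.0247, 0.1250]
J₁: ẑ×o_n = [0.0247, 0.2492, -0.0000], ω = ẑ
J2: z=[0.5000, 0.8660, 0.0000] o=[-0.1472, 0.0850, 0.1000] → [0.0216, -0.0125, -0.3982, 0.5000, 0.8660, 0.0000]
J3: z=[0.8659, -0.4999, 0.0175] o=[-0.1564, 0.0903, 0.7099] → [0.2944, 0.5135, 0.1032, 0.8659, -0.4999, 0.0175]
J4: z=[0.3197, 0.5263, -0.7879] o=[0.0601, -0.6080, 0.3313] → [0.3509, -0.0830, 0.0870, 0.3197, 0.5263, -0.7879]
J5: z=[0.3197, 0.5263, -0.7879] o=[0.5375, -0.7634, 0.4212] → [0.4261, 0.3218, 0.3879, 0.3197, 0.5263, -0.7879]
q̇ = J⁺·V = [-0.6190, -0.1070, 0.6520, 0.0860, -0.9120]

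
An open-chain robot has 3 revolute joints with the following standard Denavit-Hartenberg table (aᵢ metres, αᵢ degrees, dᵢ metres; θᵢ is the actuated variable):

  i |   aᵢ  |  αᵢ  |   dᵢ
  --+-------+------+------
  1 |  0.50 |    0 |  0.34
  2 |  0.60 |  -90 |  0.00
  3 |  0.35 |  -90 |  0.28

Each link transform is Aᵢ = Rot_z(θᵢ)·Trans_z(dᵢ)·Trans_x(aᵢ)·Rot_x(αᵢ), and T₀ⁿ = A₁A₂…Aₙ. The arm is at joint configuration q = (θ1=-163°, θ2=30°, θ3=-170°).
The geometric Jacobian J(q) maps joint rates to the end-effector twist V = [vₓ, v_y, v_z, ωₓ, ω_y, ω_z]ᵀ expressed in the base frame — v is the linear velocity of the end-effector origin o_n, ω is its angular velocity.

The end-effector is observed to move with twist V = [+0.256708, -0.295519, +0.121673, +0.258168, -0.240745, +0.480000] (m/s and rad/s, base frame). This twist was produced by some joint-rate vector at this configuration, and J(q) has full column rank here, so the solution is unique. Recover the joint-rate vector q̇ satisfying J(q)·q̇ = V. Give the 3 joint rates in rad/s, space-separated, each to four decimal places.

0.6160 -0.1360 0.3530

o_n = [-0.4475, -0.5239, 0.4008]
J₁: ẑ×o_n = [0.5239, -0.4475, 0.0000], ω = ẑ
J2: z=[0.0000, 0.0000, 1.0000] o=[-0.4782, -0.1462, 0.3400] → [0.3777, 0.0307, -0.0000, 0.0000, 0.0000, 1.0000]
J3: z=[0.7314, -0.6820, 0.0000] o=[-0.8874, -0.5850, 0.3400] → [-0.0414, -0.0444, 0.3447, 0.7314, -0.6820, 0.0000]
q̇ = J⁺·V = [0.6160, -0.1360, 0.3530]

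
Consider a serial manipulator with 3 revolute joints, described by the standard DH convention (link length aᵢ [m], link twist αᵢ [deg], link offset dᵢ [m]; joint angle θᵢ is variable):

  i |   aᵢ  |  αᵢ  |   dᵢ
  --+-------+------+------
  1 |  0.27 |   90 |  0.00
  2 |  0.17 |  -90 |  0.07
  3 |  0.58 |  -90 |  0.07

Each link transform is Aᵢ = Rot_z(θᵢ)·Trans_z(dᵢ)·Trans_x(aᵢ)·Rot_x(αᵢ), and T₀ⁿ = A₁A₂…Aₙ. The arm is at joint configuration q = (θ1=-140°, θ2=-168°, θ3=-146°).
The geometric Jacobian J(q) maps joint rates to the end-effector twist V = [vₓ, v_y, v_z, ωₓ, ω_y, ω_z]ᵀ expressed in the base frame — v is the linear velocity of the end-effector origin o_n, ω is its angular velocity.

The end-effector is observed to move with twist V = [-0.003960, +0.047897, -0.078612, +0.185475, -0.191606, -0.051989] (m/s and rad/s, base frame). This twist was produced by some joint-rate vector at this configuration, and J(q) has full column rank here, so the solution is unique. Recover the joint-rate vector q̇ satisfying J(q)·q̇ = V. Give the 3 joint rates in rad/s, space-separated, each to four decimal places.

-0.1410 -0.2660 -0.0910

o_n = [-0.7044, -0.0763, -0.0038]
J₁: ẑ×o_n = [0.0763, -0.7044, 0.0000], ω = ẑ
J2: z=[-0.6428, 0.7660, 0.0000] o=[-0.2068, -0.1736, 0.0000] → [-0.0029, -0.0025, 0.3186, -0.6428, 0.7660, 0.0000]
J3: z=[-0.1593, -0.1336, -0.9781] o=[-0.1244, -0.0130, -0.0353] → [-0.0661, 0.5723, -0.0674, -0.1593, -0.1336, -0.9781]
q̇ = J⁺·V = [-0.1410, -0.2660, -0.0910]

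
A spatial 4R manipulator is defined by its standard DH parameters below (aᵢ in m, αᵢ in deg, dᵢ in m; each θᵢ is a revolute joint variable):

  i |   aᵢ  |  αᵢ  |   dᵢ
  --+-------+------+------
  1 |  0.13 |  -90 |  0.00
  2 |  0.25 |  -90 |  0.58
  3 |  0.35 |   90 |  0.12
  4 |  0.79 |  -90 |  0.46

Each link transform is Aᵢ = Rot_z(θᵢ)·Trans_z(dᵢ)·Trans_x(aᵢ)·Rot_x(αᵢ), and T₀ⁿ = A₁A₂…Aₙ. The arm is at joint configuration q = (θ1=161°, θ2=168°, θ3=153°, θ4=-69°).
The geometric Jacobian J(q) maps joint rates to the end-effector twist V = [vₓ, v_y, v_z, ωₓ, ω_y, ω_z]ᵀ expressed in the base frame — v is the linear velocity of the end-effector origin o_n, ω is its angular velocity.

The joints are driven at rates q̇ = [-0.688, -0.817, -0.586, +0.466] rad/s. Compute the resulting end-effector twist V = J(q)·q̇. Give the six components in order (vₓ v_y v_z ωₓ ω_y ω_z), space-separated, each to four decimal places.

-0.0533 0.6665 0.2968 0.4816 1.1374 -1.3052

o_n = [-0.3035, 0.2285, -0.5821]
J₁: ẑ×o_n = [-0.2285, -0.3035, 0.0000], ω = ẑ
J2: z=[-0.3256, -0.9455, 0.0000] o=[-0.1229, 0.0423, 0.0000] → [0.5504, -0.1895, -0.2314, -0.3256, -0.9455, 0.0000]
J3: z=[0.1966, -0.0677, 0.9781] o=[-0.0805, -0.5857, -0.0520] → [-0.7606, -0.1139, 0.1450, 0.1966, -0.0677, 0.9781]
J4: z=[0.7100, 0.6979, -0.0944] o=[-0.2936, -0.3443, 0.1302] → [-0.4431, 0.5067, 0.4136, 0.7100, 0.6979, -0.0944]
V = J·q̇ = [-0.0533, 0.6665, 0.2968, 0.4816, 1.1374, -1.3052]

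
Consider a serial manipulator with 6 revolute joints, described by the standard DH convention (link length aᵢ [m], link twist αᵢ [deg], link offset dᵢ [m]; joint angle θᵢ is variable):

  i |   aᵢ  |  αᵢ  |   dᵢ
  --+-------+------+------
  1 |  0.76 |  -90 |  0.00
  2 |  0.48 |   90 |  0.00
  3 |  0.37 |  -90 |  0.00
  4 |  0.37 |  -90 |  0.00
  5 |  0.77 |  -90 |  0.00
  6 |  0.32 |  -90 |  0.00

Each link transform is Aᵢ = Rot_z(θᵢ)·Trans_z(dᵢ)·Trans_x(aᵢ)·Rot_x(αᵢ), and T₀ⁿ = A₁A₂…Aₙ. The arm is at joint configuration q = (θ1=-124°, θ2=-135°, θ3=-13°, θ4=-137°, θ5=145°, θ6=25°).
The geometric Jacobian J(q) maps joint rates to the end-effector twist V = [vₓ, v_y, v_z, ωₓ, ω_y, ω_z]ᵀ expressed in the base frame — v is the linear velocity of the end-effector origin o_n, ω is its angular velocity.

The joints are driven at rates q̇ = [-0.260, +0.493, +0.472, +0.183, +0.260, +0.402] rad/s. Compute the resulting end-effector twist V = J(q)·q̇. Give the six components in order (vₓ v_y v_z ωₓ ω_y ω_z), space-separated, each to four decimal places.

0.2097 -0.4014 0.5690 1.1365 0.0498 -0.2972

o_n = [-0.8262, 0.0928, 0.9954]
J₁: ẑ×o_n = [-0.0928, -0.8262, 0.0000], ω = ẑ
J2: z=[0.8290, -0.5592, 0.0000] o=[-0.4250, -0.6301, 0.0000] → [-0.5566, -0.8252, 0.3749, 0.8290, -0.5592, 0.0000]
J3: z=[0.3954, 0.5862, -0.7071] o=[-0.2352, -0.3487, 0.3394] → [0.6968, 0.1585, 0.5211, 0.3954, 0.5862, -0.7071]
J4: z=[0.8967, -0.4130, 0.1591] o=[-0.1616, -0.0908, 0.5943] → [-0.1949, -0.4654, -0.1098, 0.8967, -0.4130, 0.1591]
J5: z=[0.4248, 0.9041, -0.0473] o=[-0.1157, -0.1315, 0.2295] → [0.7031, -0.2918, 0.7377, 0.4248, 0.9041, -0.0473]
J6: z=[0.6633, -0.2752, 0.6959] o=[-0.5901, 0.1203, 0.7812] → [-0.0399, -0.3064, -0.0832, 0.6633, -0.2752, 0.6959]
V = J·q̇ = [0.2097, -0.4014, 0.5690, 1.1365, 0.0498, -0.2972]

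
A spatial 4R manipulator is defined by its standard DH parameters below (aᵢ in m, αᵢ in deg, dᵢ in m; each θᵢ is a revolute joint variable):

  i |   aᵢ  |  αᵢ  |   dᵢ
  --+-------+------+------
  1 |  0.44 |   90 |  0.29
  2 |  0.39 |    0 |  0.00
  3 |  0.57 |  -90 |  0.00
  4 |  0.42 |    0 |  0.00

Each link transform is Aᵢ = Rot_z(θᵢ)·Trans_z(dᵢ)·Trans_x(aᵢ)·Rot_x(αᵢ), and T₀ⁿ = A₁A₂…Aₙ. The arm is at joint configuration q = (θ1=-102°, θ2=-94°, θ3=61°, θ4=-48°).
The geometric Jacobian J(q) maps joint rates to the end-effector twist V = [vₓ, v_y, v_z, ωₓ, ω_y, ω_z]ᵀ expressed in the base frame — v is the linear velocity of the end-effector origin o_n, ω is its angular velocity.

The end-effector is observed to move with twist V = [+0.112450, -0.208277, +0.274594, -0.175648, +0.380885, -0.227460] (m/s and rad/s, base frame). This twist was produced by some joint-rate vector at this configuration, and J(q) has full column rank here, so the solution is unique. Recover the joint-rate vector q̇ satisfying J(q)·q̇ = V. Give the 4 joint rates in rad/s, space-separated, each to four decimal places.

o_n = [-0.5395, -1.0370, -0.5626]
J₁: ẑ×o_n = [1.0370, -0.5395, 0.0000], ω = ẑ
J2: z=[-0.9781, 0.2079, 0.0000] o=[-0.0915, -0.4304, 0.2900] → [-0.1773, -0.8339, 0.6865, -0.9781, 0.2079, 0.0000]
J3: z=[-0.9781, 0.2079, 0.0000] o=[-0.0858, -0.4038, -0.0990] → [-0.0964, -0.4534, 0.7137, -0.9781, 0.2079, 0.0000]
J4: z=[-0.1132, -0.5327, 0.8387] o=[-0.1852, -0.8714, -0.4095] → [0.2205, -0.3145, -0.1700, -0.1132, -0.5327, 0.8387]
q̇ = J⁺·V = [0.2900, 0.3470, -0.0960, -0.6170]

0.2900 0.3470 -0.0960 -0.6170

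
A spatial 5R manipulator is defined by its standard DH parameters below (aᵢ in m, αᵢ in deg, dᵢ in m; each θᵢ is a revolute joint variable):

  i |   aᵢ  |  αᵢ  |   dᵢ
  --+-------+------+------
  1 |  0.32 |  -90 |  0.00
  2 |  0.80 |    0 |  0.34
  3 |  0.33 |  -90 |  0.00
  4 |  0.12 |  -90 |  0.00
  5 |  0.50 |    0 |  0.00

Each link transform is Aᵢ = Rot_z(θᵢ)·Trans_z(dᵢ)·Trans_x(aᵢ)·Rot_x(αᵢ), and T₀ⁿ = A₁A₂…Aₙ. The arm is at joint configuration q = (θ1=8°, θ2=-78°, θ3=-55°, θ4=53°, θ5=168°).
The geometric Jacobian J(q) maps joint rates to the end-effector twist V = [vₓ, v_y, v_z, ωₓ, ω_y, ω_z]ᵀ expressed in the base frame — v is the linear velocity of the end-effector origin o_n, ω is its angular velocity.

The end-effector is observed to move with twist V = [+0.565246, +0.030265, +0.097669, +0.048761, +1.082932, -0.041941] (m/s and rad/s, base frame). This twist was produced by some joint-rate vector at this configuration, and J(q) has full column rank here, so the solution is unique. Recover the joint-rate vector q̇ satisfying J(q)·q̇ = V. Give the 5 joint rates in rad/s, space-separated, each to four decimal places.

o_n = [0.2451, 0.6754, 0.7905]
J₁: ẑ×o_n = [-0.6754, 0.2451, 0.0000], ω = ẑ
J2: z=[-0.1392, 0.9903, 0.0000] o=[0.3169, 0.0445, 0.0000] → [0.7828, 0.1100, -0.0167, -0.1392, 0.9903, 0.0000]
J3: z=[-0.1392, 0.9903, 0.0000] o=[0.4343, 0.4044, 0.7825] → [0.0079, 0.0011, 0.1496, -0.1392, 0.9903, 0.0000]
J4: z=[0.7242, 0.1018, 0.6820] o=[0.2114, 0.3731, 1.0239] → [-0.2300, 0.1920, 0.2156, 0.7242, 0.1018, 0.6820]
J5: z=[0.6231, -0.5202, -0.5841] o=[0.1760, 0.2713, 1.0767] → [0.3849, 0.1379, 0.2878, 0.6231, -0.5202, -0.5841]
q̇ = J⁺·V = [-0.3520, 0.5750, 0.4220, 0.3570, -0.1140]

-0.3520 0.5750 0.4220 0.3570 -0.1140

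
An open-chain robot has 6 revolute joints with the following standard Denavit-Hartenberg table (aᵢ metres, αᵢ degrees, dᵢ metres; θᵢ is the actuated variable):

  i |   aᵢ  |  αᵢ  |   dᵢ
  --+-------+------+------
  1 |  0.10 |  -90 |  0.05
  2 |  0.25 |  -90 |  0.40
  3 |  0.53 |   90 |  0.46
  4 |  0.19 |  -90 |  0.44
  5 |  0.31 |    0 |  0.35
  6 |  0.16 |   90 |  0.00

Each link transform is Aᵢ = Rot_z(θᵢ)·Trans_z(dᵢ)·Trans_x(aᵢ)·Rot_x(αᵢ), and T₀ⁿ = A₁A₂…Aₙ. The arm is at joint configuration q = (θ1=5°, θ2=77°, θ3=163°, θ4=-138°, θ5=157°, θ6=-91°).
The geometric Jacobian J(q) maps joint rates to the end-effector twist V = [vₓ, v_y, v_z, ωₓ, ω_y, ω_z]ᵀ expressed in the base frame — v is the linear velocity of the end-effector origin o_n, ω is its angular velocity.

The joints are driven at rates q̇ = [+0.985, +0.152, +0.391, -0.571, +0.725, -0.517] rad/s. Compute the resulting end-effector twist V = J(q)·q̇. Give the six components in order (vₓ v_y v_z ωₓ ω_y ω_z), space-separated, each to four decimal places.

0.1180 -0.0991 0.1130 -0.3540 0.6289 1.2242

o_n = [-0.2158, -0.0140, 0.4407]
J₁: ẑ×o_n = [0.0140, -0.2158, 0.0000], ω = ẑ
J2: z=[-0.0872, 0.9962, 0.0000] o=[0.0996, 0.0087, 0.0500] → [0.3892, 0.0341, 0.3162, -0.0872, 0.9962, 0.0000]
J3: z=[-0.9707, -0.0849, -0.2250] o=[0.1208, 0.4121, -0.1936] → [-0.1497, 0.6914, 0.3850, -0.9707, -0.0849, -0.2250]
J4: z=[0.1489, -0.9469, -0.2849] o=[-0.4258, 0.2087, 0.1968] → [-0.2945, -0.0962, 0.1657, 0.1489, -0.9469, -0.2849]
J5: z=[0.5950, -0.1443, 0.7907] o=[-0.2102, -0.1534, -0.0315] → [-0.1783, -0.2854, 0.0821, 0.5950, -0.1443, 0.7907]
J6: z=[0.5950, -0.1443, 0.7907] o=[-0.2454, -0.1711, 0.4344] → [-0.1251, 0.0196, 0.0978, 0.5950, -0.1443, 0.7907]
V = J·q̇ = [0.1180, -0.0991, 0.1130, -0.3540, 0.6289, 1.2242]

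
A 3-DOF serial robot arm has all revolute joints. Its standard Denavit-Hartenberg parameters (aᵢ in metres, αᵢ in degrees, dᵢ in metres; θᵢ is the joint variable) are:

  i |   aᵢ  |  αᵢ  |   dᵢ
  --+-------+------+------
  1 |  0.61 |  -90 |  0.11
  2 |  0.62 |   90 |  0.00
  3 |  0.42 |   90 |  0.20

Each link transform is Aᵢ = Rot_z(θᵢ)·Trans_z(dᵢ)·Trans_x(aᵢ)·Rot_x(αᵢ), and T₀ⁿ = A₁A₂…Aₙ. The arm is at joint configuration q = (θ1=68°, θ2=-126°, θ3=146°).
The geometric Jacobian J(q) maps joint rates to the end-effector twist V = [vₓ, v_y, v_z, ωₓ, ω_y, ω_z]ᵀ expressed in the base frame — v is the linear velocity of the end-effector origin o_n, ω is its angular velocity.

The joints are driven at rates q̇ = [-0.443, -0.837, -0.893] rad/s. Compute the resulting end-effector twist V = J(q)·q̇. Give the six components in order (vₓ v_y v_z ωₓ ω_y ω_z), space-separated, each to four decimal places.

-0.2091 -0.0286 -0.0995 1.0467 0.3563 0.0819

o_n = [-0.1097, 0.3554, 0.2123]
J₁: ẑ×o_n = [-0.3554, -0.1097, 0.0000], ω = ẑ
J2: z=[-0.9272, 0.3746, 0.0000] o=[0.2285, 0.5656, 0.1100] → [0.0383, 0.0949, 0.3216, -0.9272, 0.3746, 0.0000]
J3: z=[-0.3031, -0.7501, -0.5878] o=[0.0920, 0.2277, 0.6116] → [0.3746, -0.0024, -0.1900, -0.3031, -0.7501, -0.5878]
V = J·q̇ = [-0.2091, -0.0286, -0.0995, 1.0467, 0.3563, 0.0819]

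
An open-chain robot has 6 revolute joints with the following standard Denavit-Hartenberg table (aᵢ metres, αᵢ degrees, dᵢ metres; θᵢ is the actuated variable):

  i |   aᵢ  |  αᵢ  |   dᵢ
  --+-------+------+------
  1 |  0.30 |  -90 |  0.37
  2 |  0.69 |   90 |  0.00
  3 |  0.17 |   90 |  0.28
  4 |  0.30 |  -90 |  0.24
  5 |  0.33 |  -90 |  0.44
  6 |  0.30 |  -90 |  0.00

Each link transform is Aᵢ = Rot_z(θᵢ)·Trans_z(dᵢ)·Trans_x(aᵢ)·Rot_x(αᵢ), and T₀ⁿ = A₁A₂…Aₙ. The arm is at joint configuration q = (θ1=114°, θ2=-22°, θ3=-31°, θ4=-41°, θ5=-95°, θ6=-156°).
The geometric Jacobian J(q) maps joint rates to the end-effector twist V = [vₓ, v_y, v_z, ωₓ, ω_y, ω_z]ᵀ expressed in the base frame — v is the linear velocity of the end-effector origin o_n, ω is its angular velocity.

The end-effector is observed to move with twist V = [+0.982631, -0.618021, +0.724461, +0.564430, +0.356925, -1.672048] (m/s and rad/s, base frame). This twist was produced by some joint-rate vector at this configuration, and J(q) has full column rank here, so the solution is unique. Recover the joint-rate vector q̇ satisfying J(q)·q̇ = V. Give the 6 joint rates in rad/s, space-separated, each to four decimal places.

o_n = [0.0967, 1.3702, 1.2893]
J₁: ẑ×o_n = [-1.3702, 0.0967, 0.0000], ω = ẑ
J2: z=[-0.9135, -0.4067, 0.0000] o=[-0.1220, 0.2741, 0.3700] → [-0.3739, 0.8398, -0.9125, -0.9135, -0.4067, 0.0000]
J3: z=[0.1524, -0.3422, 0.9272] o=[-0.3822, 0.8585, 0.6285] → [-0.7006, 0.3434, 0.2419, 0.1524, -0.3422, 0.9272]
J4: z=[0.9773, -0.0876, -0.1929] o=[-0.3145, 0.9217, 0.9427] → [0.0562, -0.4181, 0.4744, 0.9773, -0.0876, -0.1929]
J5: z=[0.2116, 0.3555, 0.9104] o=[-0.0766, 1.1799, 0.7866] → [0.0054, 0.0514, -0.0213, 0.2116, 0.3555, 0.9104]
J6: z=[0.0963, 0.9194, -0.3814] o=[0.3374, 1.2807, 1.1343] → [0.1767, 0.0769, 0.2300, 0.0963, 0.9194, -0.3814]
q̇ = J⁺·V = [-0.4680, -0.5140, -0.0630, 0.2650, -0.9760, 0.5400]

-0.4680 -0.5140 -0.0630 0.2650 -0.9760 0.5400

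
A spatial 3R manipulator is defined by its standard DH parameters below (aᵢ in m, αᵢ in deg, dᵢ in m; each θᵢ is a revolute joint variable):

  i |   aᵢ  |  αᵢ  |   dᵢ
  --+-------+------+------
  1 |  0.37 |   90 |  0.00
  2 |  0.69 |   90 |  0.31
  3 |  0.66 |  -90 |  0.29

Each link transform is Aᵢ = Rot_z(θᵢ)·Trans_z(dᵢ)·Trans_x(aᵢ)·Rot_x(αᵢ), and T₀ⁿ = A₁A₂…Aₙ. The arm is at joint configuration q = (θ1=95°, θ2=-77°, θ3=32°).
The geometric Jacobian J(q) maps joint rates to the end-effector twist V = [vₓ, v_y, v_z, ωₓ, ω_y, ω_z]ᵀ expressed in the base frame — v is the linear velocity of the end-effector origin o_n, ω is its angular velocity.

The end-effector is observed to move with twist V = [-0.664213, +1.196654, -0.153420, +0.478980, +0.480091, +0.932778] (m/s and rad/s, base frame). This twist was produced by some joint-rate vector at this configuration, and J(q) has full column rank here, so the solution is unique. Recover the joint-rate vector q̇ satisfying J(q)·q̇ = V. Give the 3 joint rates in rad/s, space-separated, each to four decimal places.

o_n = [0.6251, 0.4247, -1.2829]
J₁: ẑ×o_n = [-0.4247, 0.6251, 0.0000], ω = ẑ
J2: z=[0.9962, 0.0872, 0.0000] o=[-0.0322, 0.3686, 0.0000] → [-0.1118, 1.2780, -0.0014, 0.9962, 0.0872, 0.0000]
J3: z=[0.0849, -0.9707, -0.2250] o=[0.2630, 0.5502, -0.6723] → [0.5644, -0.0296, 0.3408, 0.0849, -0.9707, -0.2250]
q̇ = J⁺·V = [0.8320, 0.5190, -0.4480]

0.8320 0.5190 -0.4480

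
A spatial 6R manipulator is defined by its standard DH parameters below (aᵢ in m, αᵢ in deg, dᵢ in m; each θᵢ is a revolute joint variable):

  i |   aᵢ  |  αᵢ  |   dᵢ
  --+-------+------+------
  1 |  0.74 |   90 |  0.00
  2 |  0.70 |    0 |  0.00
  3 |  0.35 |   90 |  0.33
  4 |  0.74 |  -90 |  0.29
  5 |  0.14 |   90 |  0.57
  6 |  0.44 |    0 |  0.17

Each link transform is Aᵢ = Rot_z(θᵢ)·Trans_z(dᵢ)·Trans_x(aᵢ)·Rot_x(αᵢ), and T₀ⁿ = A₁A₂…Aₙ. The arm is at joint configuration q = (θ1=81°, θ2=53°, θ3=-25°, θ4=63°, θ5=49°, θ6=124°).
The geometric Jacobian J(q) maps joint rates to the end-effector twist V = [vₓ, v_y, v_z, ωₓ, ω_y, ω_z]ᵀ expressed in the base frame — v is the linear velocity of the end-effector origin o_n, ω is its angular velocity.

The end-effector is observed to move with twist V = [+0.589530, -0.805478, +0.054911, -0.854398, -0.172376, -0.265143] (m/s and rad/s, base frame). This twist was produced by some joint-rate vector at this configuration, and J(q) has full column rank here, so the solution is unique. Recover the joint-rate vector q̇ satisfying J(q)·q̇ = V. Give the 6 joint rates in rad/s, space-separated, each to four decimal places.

o_n = [1.6484, 1.0360, 0.0774]
J₁: ẑ×o_n = [-1.0360, 1.6484, 0.0000], ω = ẑ
J2: z=[0.9877, -0.1564, 0.0000] o=[0.1158, 0.7309, 0.0000] → [-0.0121, -0.0764, 0.5412, 0.9877, -0.1564, 0.0000]
J3: z=[0.9877, -0.1564, 0.0000] o=[0.1817, 1.1470, 0.5590] → [0.0753, 0.4757, 0.1199, 0.9877, -0.1564, 0.0000]
J4: z=[0.0734, 0.4637, -0.8829] o=[0.5559, 1.4006, 0.7234] → [-0.6214, -0.9172, -0.5333, 0.0734, 0.4637, -0.8829]
J5: z=[0.3253, -0.8480, -0.4183] o=[1.2749, 1.7249, 0.6250] → [0.1763, 0.0219, 0.0927, 0.3253, -0.8480, -0.4183]
J6: z=[0.7597, 0.4978, -0.4184] o=[1.5391, 1.2161, 0.4995] → [-0.2854, 0.2749, -0.1912, 0.7597, 0.4978, -0.4184]
q̇ = J⁺·V = [-0.4180, -0.0290, -0.9660, -0.3380, 0.2560, 0.0920]

-0.4180 -0.0290 -0.9660 -0.3380 0.2560 0.0920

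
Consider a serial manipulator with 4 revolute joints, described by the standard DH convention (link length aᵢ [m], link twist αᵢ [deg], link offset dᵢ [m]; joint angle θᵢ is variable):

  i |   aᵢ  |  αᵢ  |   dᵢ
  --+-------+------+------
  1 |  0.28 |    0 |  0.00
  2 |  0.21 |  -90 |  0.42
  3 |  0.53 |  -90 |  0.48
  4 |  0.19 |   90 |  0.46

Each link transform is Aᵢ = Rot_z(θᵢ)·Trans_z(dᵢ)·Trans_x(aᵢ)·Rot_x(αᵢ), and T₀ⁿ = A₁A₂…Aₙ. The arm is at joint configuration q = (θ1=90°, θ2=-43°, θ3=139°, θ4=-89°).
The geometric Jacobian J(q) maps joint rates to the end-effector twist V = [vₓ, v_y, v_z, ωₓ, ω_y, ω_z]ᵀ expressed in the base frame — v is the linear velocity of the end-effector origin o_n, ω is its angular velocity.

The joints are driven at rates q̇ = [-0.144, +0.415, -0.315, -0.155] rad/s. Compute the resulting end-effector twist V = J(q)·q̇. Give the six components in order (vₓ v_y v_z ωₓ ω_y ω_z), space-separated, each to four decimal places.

0.0298 -0.2069 -0.2025 0.2997 -0.1405 0.1540

o_n = [-0.8271, 0.3754, 0.4173]
J₁: ẑ×o_n = [-0.3754, -0.8271, 0.0000], ω = ẑ
J2: z=[0.0000, 0.0000, 1.0000] o=[0.0000, 0.2800, 0.0000] → [-0.0954, -0.8271, 0.0000, 0.0000, 0.0000, 1.0000]
J3: z=[-0.7314, 0.6820, 0.0000] o=[0.1432, 0.4336, 0.4200] → [-0.0019, -0.0020, 0.7043, -0.7314, 0.6820, 0.0000]
J4: z=[-0.4474, -0.4798, 0.7547] o=[-0.4806, 0.4684, 0.0723] → [-0.0954, -0.1071, -0.1246, -0.4474, -0.4798, 0.7547]
V = J·q̇ = [0.0298, -0.2069, -0.2025, 0.2997, -0.1405, 0.1540]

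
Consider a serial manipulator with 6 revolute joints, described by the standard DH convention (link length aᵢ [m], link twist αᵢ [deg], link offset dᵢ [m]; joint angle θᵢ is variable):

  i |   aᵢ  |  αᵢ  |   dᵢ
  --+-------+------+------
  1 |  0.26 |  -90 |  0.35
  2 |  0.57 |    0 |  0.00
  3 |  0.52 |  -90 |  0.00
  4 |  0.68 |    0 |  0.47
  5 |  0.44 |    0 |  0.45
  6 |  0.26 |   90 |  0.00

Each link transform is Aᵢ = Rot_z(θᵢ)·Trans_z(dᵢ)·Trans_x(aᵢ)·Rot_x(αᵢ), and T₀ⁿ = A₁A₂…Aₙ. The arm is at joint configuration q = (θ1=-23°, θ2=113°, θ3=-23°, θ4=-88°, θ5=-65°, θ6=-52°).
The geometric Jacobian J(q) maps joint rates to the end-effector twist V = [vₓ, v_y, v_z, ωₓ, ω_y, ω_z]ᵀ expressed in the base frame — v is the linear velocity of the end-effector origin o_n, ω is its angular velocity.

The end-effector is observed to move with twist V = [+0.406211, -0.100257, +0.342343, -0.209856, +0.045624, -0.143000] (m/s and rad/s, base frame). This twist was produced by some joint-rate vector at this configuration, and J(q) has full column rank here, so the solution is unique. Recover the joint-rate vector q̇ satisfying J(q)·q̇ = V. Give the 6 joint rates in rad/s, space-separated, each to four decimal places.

-0.1430 -0.5840 0.5440 -0.6220 0.3050 0.5280

o_n = [-0.5119, 1.0532, -0.0907]
J₁: ẑ×o_n = [-1.0532, -0.5119, 0.0000], ω = ẑ
J2: z=[0.3907, 0.9205, 0.0000] o=[0.2393, -0.1016, 0.3500] → [-0.4057, 0.1722, 1.1427, 0.3907, 0.9205, 0.0000]
J3: z=[0.3907, 0.9205, 0.0000] o=[0.0343, -0.0146, -0.1747] → [0.0773, -0.0328, 0.9200, 0.3907, 0.9205, 0.0000]
J4: z=[-0.9205, 0.3907, 0.0000] o=[0.0343, -0.0146, -0.6947] → [0.2360, 0.5559, -0.7695, -0.9205, 0.3907, 0.0000]
J5: z=[-0.9205, 0.3907, 0.0000] o=[-0.1328, 0.7946, -0.7184] → [0.2453, 0.5778, -0.0899, -0.9205, 0.3907, 0.0000]
J6: z=[-0.9205, 0.3907, 0.0000] o=[-0.4690, 1.1543, -0.3264] → [0.0921, 0.2169, 0.1099, -0.9205, 0.3907, 0.0000]
q̇ = J⁺·V = [-0.1430, -0.5840, 0.5440, -0.6220, 0.3050, 0.5280]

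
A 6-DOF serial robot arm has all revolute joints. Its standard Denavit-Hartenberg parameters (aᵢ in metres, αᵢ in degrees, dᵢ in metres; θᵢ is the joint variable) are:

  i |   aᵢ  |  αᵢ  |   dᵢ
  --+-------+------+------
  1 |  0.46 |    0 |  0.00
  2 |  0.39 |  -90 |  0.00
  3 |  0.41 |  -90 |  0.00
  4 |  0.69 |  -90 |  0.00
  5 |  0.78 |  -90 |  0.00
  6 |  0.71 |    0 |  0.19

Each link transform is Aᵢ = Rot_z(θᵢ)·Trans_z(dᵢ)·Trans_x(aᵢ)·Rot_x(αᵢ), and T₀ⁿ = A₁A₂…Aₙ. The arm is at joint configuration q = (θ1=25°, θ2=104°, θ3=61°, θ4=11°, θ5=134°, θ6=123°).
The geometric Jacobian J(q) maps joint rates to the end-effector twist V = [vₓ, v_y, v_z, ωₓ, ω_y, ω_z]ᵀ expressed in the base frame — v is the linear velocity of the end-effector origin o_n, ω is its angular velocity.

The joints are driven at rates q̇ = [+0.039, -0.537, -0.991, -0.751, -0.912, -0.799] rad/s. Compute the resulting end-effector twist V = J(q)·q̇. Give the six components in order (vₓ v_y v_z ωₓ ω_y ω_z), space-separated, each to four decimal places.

-0.9359 0.8779 1.3245 -0.7844 1.2951 -0.5105

o_n = [-0.5680, 0.5668, -0.6253]
J₁: ẑ×o_n = [-0.5668, -0.5680, 0.0000], ω = ẑ
J2: z=[0.0000, 0.0000, 1.0000] o=[0.4169, 0.1944, 0.0000] → [-0.3723, -0.9849, 0.0000, 0.0000, 0.0000, 1.0000]
J3: z=[-0.7771, -0.6293, 0.0000] o=[0.1715, 0.4975, 0.0000] → [0.3935, -0.4859, -0.5192, -0.7771, -0.6293, 0.0000]
J4: z=[0.5504, -0.6797, -0.4848] o=[0.0464, 0.6520, -0.3586] → [0.1400, 0.4446, -0.4645, 0.5504, -0.6797, -0.4848]
J5: z=[0.8211, 0.5459, 0.1669] o=[-0.0580, 0.9900, -0.9510] → [0.2484, -0.3526, -0.0691, 0.8211, 0.5459, 0.1669]
J6: z=[0.4911, -0.8246, 0.2808] o=[-0.2849, 1.1059, -0.2138] → [0.4907, 0.1226, -0.4983, 0.4911, -0.8246, 0.2808]
V = J·q̇ = [-0.9359, 0.8779, 1.3245, -0.7844, 1.2951, -0.5105]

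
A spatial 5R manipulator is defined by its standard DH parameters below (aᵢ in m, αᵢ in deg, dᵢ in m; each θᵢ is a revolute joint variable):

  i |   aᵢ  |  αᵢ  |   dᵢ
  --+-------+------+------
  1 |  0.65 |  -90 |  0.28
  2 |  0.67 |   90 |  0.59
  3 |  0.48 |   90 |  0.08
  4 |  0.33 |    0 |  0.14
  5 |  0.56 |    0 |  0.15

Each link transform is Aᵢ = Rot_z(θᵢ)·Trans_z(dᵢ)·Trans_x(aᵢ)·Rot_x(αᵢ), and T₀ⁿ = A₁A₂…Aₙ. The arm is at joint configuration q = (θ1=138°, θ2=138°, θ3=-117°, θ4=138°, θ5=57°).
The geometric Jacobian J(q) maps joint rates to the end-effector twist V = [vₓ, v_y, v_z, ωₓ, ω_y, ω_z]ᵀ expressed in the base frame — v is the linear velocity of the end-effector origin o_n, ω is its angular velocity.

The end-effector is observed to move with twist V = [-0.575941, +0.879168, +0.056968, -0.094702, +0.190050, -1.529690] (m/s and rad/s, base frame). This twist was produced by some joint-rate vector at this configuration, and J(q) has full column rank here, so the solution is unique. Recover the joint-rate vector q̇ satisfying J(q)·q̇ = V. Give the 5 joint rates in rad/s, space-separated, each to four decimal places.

o_n = [-0.9219, -0.5081, -0.2043]
J₁: ẑ×o_n = [0.5081, -0.9219, 0.0000], ω = ẑ
J2: z=[-0.6691, -0.7431, 0.0000] o=[-0.4830, 0.4349, 0.2800] → [0.3599, -0.3240, 0.3049, -0.6691, -0.7431, 0.0000]
J3: z=[-0.4973, 0.4477, -0.7431] o=[-0.5078, -0.3367, -0.1683] → [-0.1435, 0.2898, 0.2706, -0.4973, 0.4477, -0.7431]
J4: z=[-0.7958, 0.1057, 0.5962] o=[-0.3818, 0.1253, -0.0820] → [0.3647, -0.4194, 0.5612, -0.7958, 0.1057, 0.5962]
J5: z=[-0.7958, 0.1057, 0.5962] o=[-0.6877, 0.0212, -0.2371] → [0.3191, -0.1135, 0.4460, -0.7958, 0.1057, 0.5962]
q̇ = J⁺·V = [-0.7710, 0.1060, 0.6960, 0.1470, -0.5520]

-0.7710 0.1060 0.6960 0.1470 -0.5520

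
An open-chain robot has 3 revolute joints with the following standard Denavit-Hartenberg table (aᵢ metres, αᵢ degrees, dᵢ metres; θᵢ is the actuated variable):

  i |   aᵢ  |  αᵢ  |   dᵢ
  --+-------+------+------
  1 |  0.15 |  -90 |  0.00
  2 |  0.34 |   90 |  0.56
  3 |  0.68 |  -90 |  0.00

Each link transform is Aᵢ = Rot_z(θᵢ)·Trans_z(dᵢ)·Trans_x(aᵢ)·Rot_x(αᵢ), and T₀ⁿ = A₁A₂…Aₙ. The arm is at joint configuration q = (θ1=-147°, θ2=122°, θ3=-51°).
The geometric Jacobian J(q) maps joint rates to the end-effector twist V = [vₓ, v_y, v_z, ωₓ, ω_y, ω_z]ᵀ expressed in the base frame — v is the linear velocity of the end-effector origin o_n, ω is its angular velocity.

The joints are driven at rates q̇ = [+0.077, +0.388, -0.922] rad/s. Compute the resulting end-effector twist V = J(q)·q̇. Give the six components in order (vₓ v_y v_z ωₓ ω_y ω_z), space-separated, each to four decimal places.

-0.2283 0.3458 0.5711 0.8671 0.1004 0.5656

o_n = [0.2327, 0.1135, -0.6512]
J₁: ẑ×o_n = [-0.1135, 0.2327, 0.0000], ω = ẑ
J2: z=[0.5446, -0.8387, 0.0000] o=[-0.1258, -0.0817, 0.0000] → [0.5462, 0.3547, 0.4069, 0.5446, -0.8387, 0.0000]
J3: z=[-0.7112, -0.4619, -0.5299] o=[0.3303, -0.4532, -0.2883] → [0.4679, -0.2064, -0.4482, -0.7112, -0.4619, -0.5299]
V = J·q̇ = [-0.2283, 0.3458, 0.5711, 0.8671, 0.1004, 0.5656]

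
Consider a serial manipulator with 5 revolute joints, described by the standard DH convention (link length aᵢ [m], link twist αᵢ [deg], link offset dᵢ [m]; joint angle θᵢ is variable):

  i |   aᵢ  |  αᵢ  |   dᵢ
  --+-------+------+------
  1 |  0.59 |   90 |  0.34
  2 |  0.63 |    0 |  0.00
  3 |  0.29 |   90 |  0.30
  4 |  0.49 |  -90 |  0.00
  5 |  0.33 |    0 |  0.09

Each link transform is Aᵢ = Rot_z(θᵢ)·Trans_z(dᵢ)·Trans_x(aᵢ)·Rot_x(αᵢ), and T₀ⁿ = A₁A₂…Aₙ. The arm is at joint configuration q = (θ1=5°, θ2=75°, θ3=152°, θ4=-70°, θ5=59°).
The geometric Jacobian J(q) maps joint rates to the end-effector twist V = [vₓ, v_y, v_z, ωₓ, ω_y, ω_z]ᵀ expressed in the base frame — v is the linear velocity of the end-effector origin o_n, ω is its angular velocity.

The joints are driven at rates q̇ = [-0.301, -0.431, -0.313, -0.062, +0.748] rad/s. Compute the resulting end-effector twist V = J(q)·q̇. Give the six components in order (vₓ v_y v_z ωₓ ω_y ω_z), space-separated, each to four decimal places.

o_n = [0.5232, 0.3363, 0.3166]
J₁: ẑ×o_n = [-0.3363, 0.5232, 0.0000], ω = ẑ
J2: z=[0.0872, -0.9962, 0.0000] o=[0.5878, 0.0514, 0.3400] → [0.0233, 0.0020, -0.0395, 0.0872, -0.9962, 0.0000]
J3: z=[0.0872, -0.9962, 0.0000] o=[0.7502, 0.0656, 0.9485] → [0.6295, 0.0551, -0.2025, 0.0872, -0.9962, 0.0000]
J4: z=[-0.7286, -0.0637, 0.6820] o=[0.5793, -0.2505, 0.7364] → [-0.3734, -0.3441, -0.4310, -0.7286, -0.0637, 0.6820]
J5: z=[-0.6086, -0.3966, -0.6872] o=[0.4253, 0.1983, 0.6139] → [0.2127, -0.2482, -0.0452, -0.6086, -0.3966, -0.6872]
V = J·q̇ = [0.0764, -0.3399, 0.0733, -0.4749, 0.4485, -0.8573]

0.0764 -0.3399 0.0733 -0.4749 0.4485 -0.8573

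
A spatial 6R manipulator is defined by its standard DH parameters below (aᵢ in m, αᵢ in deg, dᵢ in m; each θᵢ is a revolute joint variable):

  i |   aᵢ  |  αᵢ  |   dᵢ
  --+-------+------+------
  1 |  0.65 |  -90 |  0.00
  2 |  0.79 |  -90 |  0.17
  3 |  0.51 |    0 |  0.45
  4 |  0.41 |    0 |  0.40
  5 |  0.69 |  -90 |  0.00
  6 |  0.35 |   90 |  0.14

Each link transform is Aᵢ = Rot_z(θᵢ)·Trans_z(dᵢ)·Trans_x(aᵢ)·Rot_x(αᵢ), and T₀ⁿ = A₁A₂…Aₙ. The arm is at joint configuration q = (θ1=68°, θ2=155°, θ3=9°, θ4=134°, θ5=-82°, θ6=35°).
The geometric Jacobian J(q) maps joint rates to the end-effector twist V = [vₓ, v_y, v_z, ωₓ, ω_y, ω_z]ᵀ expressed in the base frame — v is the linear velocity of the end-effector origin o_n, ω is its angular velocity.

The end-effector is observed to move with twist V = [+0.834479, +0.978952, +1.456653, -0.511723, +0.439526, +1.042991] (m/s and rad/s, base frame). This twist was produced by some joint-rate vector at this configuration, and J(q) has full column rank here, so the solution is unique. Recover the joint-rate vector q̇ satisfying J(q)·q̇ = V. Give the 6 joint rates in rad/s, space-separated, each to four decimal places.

o_n = [0.6936, -1.1628, 0.0317]
J₁: ẑ×o_n = [1.1628, 0.6936, -0.0000], ω = ẑ
J2: z=[-0.9272, 0.3746, 0.0000] o=[0.2435, 0.6027, 0.0000] → [0.0119, 0.0294, 1.4683, -0.9272, 0.3746, 0.0000]
J3: z=[-0.1583, -0.3918, 0.9063] o=[-0.1823, 0.0025, -0.3339] → [0.9129, 0.8517, 0.5277, -0.1583, -0.3918, 0.9063]
J4: z=[-0.1583, -0.3918, 0.9063] o=[-0.3506, -0.6270, -0.1389] → [0.4187, 0.9734, 0.4940, -0.1583, -0.3918, 0.9063]
J5: z=[-0.1583, -0.3918, 0.9063] o=[-0.0740, -0.6010, 0.3620] → [0.6386, 0.6434, 0.3897, -0.1583, -0.3918, 0.9063]
J6: z=[0.7464, 0.5533, 0.3696] o=[0.3720, -1.1082, 0.2206] → [-0.0844, 0.2599, -0.2187, 0.7464, 0.5533, 0.3696]
q̇ = J⁺·V = [0.4690, 0.8820, 0.4710, 0.3740, -0.4160, 0.5010]

0.4690 0.8820 0.4710 0.3740 -0.4160 0.5010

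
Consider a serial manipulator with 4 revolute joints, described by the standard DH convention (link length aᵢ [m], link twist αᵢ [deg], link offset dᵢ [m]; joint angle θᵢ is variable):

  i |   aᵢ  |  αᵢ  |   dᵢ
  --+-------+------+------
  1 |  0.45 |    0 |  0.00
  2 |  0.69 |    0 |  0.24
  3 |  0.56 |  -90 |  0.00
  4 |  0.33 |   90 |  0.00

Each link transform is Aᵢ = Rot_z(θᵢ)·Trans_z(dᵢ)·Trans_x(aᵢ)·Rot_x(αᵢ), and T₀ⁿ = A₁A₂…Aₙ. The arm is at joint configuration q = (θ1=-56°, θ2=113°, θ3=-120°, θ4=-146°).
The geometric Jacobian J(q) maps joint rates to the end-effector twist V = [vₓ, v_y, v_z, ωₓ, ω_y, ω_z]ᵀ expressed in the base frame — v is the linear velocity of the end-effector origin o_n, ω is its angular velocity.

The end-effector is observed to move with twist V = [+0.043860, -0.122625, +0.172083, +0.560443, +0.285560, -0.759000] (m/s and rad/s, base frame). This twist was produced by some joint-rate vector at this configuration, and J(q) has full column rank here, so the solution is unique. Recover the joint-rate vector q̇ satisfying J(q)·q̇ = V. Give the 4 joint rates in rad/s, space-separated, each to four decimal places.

0.4040 -0.4630 -0.7000 0.6290

o_n = [0.7575, -0.0496, 0.4245]
J₁: ẑ×o_n = [0.0496, 0.7575, -0.0000], ω = ẑ
J2: z=[0.0000, 0.0000, 1.0000] o=[0.2516, -0.3731, 0.0000] → [-0.3235, 0.5058, 0.0000, 0.0000, 0.0000, 1.0000]
J3: z=[0.0000, 0.0000, 1.0000] o=[0.6274, 0.2056, 0.2400] → [0.2552, 0.1300, -0.0000, 0.0000, 0.0000, 1.0000]
J4: z=[0.8910, 0.4540, 0.0000] o=[0.8817, -0.2933, 0.2400] → [0.0838, -0.1644, 0.2736, 0.8910, 0.4540, 0.0000]
q̇ = J⁺·V = [0.4040, -0.4630, -0.7000, 0.6290]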